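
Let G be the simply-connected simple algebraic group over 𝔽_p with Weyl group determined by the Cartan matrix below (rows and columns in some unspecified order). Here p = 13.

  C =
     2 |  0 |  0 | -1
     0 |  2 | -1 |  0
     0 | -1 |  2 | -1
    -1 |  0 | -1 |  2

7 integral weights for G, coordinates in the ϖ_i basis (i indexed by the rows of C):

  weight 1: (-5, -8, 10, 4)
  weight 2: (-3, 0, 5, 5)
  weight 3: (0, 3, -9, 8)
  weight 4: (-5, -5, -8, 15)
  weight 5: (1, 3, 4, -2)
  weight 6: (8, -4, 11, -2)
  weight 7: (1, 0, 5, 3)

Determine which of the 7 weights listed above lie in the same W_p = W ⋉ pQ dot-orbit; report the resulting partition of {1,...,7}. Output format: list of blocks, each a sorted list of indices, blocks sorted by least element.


A_4 Cartan matrix, 4 simple roots permuted; ρ=(1,1,1,1).

Folding the 7 weights λ_j+ρ into Ā_13 (reps in the given 4-coord order):

  λ_1 → (1, 4, 4, 1)
  λ_2 → (2, 1, 6, 4)
  λ_3 → (1, 4, 4, 1)
  λ_4 → (1, 4, 4, 1)
  λ_5 → (1, 4, 4, 1)
  λ_6 → (1, 4, 4, 1)
  λ_7 → (2, 1, 6, 4)

Partition of {1..7} into 2 W_13-dot-orbits:

[[1, 3, 4, 5, 6], [2, 7]]


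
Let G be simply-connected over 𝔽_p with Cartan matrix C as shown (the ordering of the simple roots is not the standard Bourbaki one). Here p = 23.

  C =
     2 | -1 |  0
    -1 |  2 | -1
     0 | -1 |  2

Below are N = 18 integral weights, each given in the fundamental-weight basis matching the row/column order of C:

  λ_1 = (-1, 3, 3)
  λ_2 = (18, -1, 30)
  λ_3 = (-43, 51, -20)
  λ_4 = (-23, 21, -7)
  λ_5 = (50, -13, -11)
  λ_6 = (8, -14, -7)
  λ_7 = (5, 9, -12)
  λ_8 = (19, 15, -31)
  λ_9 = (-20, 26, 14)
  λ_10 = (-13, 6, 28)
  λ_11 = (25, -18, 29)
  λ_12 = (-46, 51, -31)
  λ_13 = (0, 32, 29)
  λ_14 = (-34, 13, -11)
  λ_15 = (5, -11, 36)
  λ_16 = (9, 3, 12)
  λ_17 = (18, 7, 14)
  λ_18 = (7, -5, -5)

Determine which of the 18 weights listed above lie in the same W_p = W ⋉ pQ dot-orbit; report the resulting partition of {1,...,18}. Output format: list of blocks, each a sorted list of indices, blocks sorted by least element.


Type A_3, rank 3, |W|=24; reorder rows/cols to standard.

λ_j+ρ reflected into Ā_23 (⟨·,θ^∨⟩≤23); 3-tuples as given:

  λ_1+ρ ↦ (0, 4, 4)
  λ_2+ρ ↦ (0, 4, 4)
  λ_3+ρ ↦ (6, 4, 9)
  λ_4+ρ ↦ (16, 6, 0)
  λ_5+ρ ↦ (5, 1, 10)
  λ_6+ρ ↦ (6, 4, 9)
  λ_7+ρ ↦ (5, 1, 10)
  λ_8+ρ ↦ (7, 7, 3)
  λ_9+ρ ↦ (0, 4, 4)
  λ_10+ρ ↦ (5, 1, 10)
  λ_11+ρ ↦ (7, 7, 3)
  λ_12+ρ ↦ (1, 6, 16)
  λ_13+ρ ↦ (5, 1, 10)
  λ_14+ρ ↦ (6, 4, 9)
  λ_15+ρ ↦ (6, 4, 9)
  λ_16+ρ ↦ (6, 4, 9)
  λ_17+ρ ↦ (0, 4, 4)
  λ_18+ρ ↦ (0, 4, 4)

Grouping the 18 weights by Ā_23-representative: 6 linkage classes.

[[1, 2, 9, 17, 18], [3, 6, 14, 15, 16], [4], [5, 7, 10, 13], [8, 11], [12]]


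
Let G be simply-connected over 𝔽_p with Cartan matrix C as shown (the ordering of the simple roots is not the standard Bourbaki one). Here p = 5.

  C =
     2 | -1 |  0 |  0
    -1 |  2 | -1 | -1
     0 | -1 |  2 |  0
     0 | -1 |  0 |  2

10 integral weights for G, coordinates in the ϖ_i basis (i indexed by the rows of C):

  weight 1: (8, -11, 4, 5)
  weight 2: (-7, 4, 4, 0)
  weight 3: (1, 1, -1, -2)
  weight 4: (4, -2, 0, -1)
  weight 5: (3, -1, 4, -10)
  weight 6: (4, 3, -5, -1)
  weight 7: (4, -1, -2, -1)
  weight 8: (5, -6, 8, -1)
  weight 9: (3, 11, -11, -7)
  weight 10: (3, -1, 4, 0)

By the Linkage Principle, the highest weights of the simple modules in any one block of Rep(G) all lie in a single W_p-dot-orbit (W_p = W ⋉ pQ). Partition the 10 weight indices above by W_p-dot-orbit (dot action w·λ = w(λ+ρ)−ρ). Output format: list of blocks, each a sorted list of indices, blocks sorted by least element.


Root system D_4: the 4×4 matrix C matches after relabeling.

Each λ_j+ρ reduced to Ā_5; 4-tuples below use C's row order:

  1: (4, 0, 0, 1);  2: (1, 0, 0, 4);  3: (2, 1, 0, 1);  4: (4, 0, 0, 1);  5: (1, 0, 0, 4);  6: (1, 0, 0, 4);  7: (4, 0, 0, 1);  8: (4, 0, 1, 0);  9: (1, 0, 3, 1);  10: (1, 0, 0, 4)

Partition of {1..10} into 5 W_5-dot-orbits:

[[1, 4, 7], [2, 5, 6, 10], [3], [8], [9]]


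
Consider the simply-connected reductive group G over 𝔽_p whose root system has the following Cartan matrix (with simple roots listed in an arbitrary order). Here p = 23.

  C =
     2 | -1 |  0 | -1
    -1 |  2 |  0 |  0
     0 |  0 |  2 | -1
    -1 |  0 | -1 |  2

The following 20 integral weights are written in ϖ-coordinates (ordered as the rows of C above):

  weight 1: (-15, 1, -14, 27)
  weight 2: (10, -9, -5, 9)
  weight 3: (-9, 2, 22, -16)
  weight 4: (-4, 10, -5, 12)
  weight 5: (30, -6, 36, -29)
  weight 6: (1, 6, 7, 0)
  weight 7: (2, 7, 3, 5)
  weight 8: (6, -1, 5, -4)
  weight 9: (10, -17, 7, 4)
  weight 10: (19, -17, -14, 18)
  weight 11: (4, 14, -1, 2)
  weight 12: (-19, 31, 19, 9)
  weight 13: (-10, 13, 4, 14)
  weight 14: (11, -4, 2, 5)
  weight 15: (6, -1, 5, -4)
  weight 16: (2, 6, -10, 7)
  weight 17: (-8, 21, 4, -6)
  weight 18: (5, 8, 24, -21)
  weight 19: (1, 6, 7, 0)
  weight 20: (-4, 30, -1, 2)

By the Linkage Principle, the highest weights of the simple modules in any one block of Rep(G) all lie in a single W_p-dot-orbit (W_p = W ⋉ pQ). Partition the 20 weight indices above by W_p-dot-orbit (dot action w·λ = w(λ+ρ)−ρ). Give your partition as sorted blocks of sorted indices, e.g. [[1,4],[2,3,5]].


C ↔ A_4 under row/col permutation; |W(A_4)| = 120.

Each λ_j+ρ reduced to Ā_23; 4-tuples below use C's row order:

  1: (2, 7, 8, 1)
  2: (3, 8, 4, 6)
  3: (5, 15, 0, 3)
  4: (3, 8, 4, 6)
  5: (9, 3, 3, 6)
  6: (2, 7, 8, 1)
  7: (3, 8, 4, 6)
  8: (4, 0, 3, 3)
  9: (5, 10, 7, 0)
  10: (4, 0, 3, 3)
  11: (5, 15, 0, 3)
  12: (2, 7, 8, 1)
  13: (9, 3, 3, 6)
  14: (9, 3, 3, 6)
  15: (4, 0, 3, 3)
  16: (2, 7, 8, 1)
  17: (5, 10, 7, 0)
  18: (9, 3, 3, 6)
  19: (2, 7, 8, 1)
  20: (5, 15, 0, 3)

The 20 indices split into 6 linkage classes (same alcove rep ⇔ same W_23-dot-orbit):

[[1, 6, 12, 16, 19], [2, 4, 7], [3, 11, 20], [5, 13, 14, 18], [8, 10, 15], [9, 17]]


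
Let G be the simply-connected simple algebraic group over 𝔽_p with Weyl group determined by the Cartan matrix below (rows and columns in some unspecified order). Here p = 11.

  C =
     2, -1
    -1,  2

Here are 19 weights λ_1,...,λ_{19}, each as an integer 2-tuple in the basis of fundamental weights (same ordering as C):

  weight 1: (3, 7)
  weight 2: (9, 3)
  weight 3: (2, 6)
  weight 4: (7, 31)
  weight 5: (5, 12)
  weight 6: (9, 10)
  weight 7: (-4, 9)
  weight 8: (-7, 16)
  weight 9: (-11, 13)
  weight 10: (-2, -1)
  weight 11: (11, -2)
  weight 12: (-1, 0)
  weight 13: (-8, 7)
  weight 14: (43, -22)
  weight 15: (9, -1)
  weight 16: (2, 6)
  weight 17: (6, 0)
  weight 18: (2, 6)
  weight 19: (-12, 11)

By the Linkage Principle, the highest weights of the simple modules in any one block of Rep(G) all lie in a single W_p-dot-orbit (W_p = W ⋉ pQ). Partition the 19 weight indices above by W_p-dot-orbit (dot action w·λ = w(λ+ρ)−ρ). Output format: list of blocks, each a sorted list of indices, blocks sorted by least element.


Dynkin diagram of C (from the 2 off-diagonal −1 entries): A_2.

W_11-reps of the 19 weights in Ā_11 (same 2-coord order as C):

    λ_1+ρ ↦ (3, 7)
    λ_2+ρ ↦ (7, 1)
    λ_3+ρ ↦ (3, 7)
    λ_4+ρ ↦ (7, 1)
    λ_5+ρ ↦ (2, 3)
    λ_6+ρ ↦ (0, 1)
    λ_7+ρ ↦ (3, 7)
    λ_8+ρ ↦ (0, 5)
    λ_9+ρ ↦ (7, 1)
    λ_10+ρ ↦ (0, 1)
    λ_11+ρ ↦ (10, 0)
    λ_12+ρ ↦ (0, 1)
    λ_13+ρ ↦ (7, 1)
    λ_14+ρ ↦ (0, 1)
    λ_15+ρ ↦ (10, 0)
    λ_16+ρ ↦ (3, 7)
    λ_17+ρ ↦ (7, 1)
    λ_18+ρ ↦ (3, 7)
    λ_19+ρ ↦ (10, 0)

These 19 weights hit 6 W_11-dot-orbits; sizes (5, 5, 1, 4, 1, 3):

[[1, 3, 7, 16, 18], [2, 4, 9, 13, 17], [5], [6, 10, 12, 14], [8], [11, 15, 19]]


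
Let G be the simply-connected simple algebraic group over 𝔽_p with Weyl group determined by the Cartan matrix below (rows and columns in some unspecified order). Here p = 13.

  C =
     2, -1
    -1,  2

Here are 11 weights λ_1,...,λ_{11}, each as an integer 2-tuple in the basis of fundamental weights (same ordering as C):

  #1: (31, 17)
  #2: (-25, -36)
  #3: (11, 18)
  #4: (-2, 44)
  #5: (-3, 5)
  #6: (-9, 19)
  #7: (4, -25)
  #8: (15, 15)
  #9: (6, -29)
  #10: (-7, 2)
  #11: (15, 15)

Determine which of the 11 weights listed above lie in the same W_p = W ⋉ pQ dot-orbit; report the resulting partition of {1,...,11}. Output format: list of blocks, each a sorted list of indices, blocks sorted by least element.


C ↔ A_2 under row/col permutation; |W(A_2)| = 6.

Folding the 11 weights λ_j+ρ into Ā_13 (reps in the given 2-coord order):

  λ_1+ρ ↦ (2, 6)
  λ_2+ρ ↦ (7, 2)
  λ_3+ρ ↦ (1, 5)
  λ_4+ρ ↦ (1, 5)
  λ_5+ρ ↦ (2, 4)
  λ_6+ρ ↦ (1, 5)
  λ_7+ρ ↦ (2, 6)
  λ_8+ρ ↦ (3, 3)
  λ_9+ρ ↦ (2, 6)
  λ_10+ρ ↦ (3, 3)
  λ_11+ρ ↦ (3, 3)

5 distinct reps among the 11 weights ⇒ 5 W_13-linkage classes:

[[1, 7, 9], [2], [3, 4, 6], [5], [8, 10, 11]]


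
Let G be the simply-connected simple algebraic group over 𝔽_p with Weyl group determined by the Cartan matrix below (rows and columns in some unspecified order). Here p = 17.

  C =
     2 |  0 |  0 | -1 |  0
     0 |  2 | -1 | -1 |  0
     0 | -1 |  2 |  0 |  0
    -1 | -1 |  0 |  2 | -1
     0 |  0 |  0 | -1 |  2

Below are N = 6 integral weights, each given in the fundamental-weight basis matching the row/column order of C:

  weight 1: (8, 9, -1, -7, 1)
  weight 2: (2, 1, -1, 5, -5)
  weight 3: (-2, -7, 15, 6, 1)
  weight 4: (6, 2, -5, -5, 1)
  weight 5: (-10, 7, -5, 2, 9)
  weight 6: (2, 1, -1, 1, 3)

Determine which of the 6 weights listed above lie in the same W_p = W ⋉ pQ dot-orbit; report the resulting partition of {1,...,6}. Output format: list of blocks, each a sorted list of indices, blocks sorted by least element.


Dynkin diagram of C (from the 8 off-diagonal −1 entries): D_5.

Folding the 6 weights λ_j+ρ into Ā_17 (reps in the given 5-coord order):

  [1] (3, 2, 0, 2, 4)
  [2] (3, 2, 0, 2, 4)
  [3] (1, 0, 8, 1, 0)
  [4] (0, 1, 1, 2, 1)
  [5] (3, 2, 0, 2, 4)
  [6] (3, 2, 0, 2, 4)

The 6 indices split into 3 linkage classes (same alcove rep ⇔ same W_17-dot-orbit):

[[1, 2, 5, 6], [3], [4]]


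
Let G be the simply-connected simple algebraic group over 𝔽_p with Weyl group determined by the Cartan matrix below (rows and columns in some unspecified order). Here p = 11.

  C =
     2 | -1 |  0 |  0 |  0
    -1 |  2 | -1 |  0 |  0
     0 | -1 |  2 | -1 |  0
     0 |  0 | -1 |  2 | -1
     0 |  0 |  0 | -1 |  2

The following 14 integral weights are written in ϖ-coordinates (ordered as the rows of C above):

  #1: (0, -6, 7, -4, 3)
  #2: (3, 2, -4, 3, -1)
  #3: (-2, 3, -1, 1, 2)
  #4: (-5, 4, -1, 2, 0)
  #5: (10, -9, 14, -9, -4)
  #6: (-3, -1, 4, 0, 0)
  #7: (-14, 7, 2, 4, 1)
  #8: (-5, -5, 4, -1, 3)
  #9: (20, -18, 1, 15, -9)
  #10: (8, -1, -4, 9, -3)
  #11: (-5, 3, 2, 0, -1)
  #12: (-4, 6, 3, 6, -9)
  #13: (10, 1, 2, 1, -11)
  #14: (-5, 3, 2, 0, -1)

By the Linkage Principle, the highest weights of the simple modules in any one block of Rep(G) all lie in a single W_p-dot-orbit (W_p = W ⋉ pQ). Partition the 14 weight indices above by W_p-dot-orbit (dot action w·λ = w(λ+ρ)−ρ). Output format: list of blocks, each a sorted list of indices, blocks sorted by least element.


Root system A_5: the 5×5 matrix C matches after relabeling.

W_11-reps of the 14 weights in Ā_11 (same 5-coord order as C):

    1: (4, 1, 0, 3, 1)
    2: (4, 0, 3, 1, 0)
    3: (1, 3, 0, 2, 3)
    4: (4, 1, 0, 3, 1)
    5: (4, 0, 3, 1, 0)
    6: (0, 2, 3, 1, 1)
    7: (1, 3, 0, 2, 3)
    8: (4, 1, 0, 3, 1)
    9: (4, 1, 0, 3, 1)
    10: (1, 3, 0, 2, 3)
    11: (4, 0, 3, 1, 0)
    12: (4, 0, 3, 1, 0)
    13: (1, 3, 0, 2, 3)
    14: (4, 0, 3, 1, 0)

The 14 indices split into 4 linkage classes (same alcove rep ⇔ same W_11-dot-orbit):

[[1, 4, 8, 9], [2, 5, 11, 12, 14], [3, 7, 10, 13], [6]]


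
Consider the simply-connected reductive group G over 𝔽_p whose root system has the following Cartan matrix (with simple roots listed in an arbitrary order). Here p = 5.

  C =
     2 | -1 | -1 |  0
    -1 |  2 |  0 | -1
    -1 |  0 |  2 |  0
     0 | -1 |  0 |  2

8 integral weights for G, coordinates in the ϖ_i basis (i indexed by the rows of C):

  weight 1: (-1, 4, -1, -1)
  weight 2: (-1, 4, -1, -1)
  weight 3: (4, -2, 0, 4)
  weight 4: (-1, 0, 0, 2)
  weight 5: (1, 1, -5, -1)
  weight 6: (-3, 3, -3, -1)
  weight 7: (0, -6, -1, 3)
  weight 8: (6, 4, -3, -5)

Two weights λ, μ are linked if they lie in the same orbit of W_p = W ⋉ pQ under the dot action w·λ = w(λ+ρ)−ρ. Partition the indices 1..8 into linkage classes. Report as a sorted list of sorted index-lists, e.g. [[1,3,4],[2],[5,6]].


C ↔ A_4 under row/col permutation; |W(A_4)| = 120.

W_5-reps of the 8 weights in Ā_5 (same 4-coord order as C):

  [1] (0, 5, 0, 0) · [2] (0, 5, 0, 0) · [3] (0, 0, 4, 1) · [4] (0, 1, 1, 3) · [5] (2, 0, 2, 0) · [6] (2, 0, 2, 0) · [7] (0, 0, 4, 1) · [8] (2, 0, 2, 0)

Grouping the 8 weights by Ā_5-representative: 4 linkage classes.

[[1, 2], [3, 7], [4], [5, 6, 8]]


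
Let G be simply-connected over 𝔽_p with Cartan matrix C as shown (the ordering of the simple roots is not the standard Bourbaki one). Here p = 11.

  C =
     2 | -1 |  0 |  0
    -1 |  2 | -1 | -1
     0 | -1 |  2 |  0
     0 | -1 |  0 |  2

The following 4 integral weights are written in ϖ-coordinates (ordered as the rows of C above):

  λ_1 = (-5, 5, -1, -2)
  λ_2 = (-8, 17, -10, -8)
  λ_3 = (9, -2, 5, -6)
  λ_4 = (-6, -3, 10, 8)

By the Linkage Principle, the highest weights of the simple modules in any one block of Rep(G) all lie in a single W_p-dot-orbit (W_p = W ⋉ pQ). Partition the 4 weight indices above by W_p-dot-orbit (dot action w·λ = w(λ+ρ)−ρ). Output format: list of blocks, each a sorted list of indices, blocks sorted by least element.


D_4 Cartan matrix, 4 simple roots permuted; ρ=(1,1,1,1).

Alcove-folded reps (p=11, 4 weights, presented ϖ-order):

  λ_1 → (4, 1, 0, 1) · λ_2 → (0, 2, 2, 0) · λ_3 → (4, 1, 0, 1) · λ_4 → (0, 2, 2, 0)

These 4 weights hit 2 W_11-dot-orbits; sizes (2, 2):

[[1, 3], [2, 4]]


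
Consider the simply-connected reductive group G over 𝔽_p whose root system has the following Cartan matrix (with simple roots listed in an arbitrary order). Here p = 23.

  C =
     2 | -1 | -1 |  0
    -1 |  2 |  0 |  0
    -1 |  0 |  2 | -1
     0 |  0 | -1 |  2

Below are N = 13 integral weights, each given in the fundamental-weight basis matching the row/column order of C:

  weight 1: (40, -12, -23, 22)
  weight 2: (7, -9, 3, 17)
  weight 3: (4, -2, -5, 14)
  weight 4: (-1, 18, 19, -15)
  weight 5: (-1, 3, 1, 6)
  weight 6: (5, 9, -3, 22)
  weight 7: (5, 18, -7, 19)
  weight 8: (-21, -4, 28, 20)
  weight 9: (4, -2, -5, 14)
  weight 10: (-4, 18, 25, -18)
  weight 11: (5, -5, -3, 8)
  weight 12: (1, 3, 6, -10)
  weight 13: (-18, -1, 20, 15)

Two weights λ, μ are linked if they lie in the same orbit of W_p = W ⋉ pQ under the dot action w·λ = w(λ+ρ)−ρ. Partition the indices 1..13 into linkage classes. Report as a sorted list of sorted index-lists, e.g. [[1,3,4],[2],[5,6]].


C ↔ A_4 under row/col permutation; |W(A_4)| = 120.

Ā_23 reps of the 13 weights (A_4, coords as presented):

  λ_1+ρ ↦ (0, 1, 4, 11) · λ_2+ρ ↦ (0, 1, 4, 11) · λ_3+ρ ↦ (0, 1, 4, 11) · λ_4+ρ ↦ (0, 3, 4, 2) · λ_5+ρ ↦ (0, 4, 2, 7) · λ_6+ρ ↦ (0, 4, 2, 7) · λ_7+ρ ↦ (0, 3, 4, 2) · λ_8+ρ ↦ (0, 3, 4, 2) · λ_9+ρ ↦ (0, 1, 4, 11) · λ_10+ρ ↦ (0, 3, 4, 2) · λ_11+ρ ↦ (0, 4, 2, 7) · λ_12+ρ ↦ (0, 4, 2, 7) · λ_13+ρ ↦ (0, 3, 4, 2)

3 distinct reps among the 13 weights ⇒ 3 W_23-linkage classes:

[[1, 2, 3, 9], [4, 7, 8, 10, 13], [5, 6, 11, 12]]


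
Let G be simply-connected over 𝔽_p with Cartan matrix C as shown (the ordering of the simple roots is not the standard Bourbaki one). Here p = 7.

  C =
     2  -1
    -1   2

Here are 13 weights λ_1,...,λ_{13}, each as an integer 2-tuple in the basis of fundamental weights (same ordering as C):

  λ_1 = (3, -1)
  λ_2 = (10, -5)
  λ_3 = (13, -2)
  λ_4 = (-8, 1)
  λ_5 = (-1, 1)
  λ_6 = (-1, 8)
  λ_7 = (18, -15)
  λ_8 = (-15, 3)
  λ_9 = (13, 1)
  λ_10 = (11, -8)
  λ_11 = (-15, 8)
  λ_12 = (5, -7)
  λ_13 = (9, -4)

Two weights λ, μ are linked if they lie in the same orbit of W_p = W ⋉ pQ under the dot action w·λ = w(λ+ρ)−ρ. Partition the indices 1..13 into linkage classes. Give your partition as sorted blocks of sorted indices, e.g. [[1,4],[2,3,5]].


C ↔ A_2 under row/col permutation; |W(A_2)| = 6.

Folding the 13 weights λ_j+ρ into Ā_7 (reps in the given 2-coord order):

    1: (4, 0)
    2: (3, 0)
    3: (0, 6)
    4: (2, 5)
    5: (0, 2)
    6: (2, 5)
    7: (2, 5)
    8: (3, 0)
    9: (2, 5)
    10: (0, 2)
    11: (0, 2)
    12: (0, 6)
    13: (4, 0)

These 13 weights hit 5 W_7-dot-orbits; sizes (2, 2, 2, 4, 3):

[[1, 13], [2, 8], [3, 12], [4, 6, 7, 9], [5, 10, 11]]


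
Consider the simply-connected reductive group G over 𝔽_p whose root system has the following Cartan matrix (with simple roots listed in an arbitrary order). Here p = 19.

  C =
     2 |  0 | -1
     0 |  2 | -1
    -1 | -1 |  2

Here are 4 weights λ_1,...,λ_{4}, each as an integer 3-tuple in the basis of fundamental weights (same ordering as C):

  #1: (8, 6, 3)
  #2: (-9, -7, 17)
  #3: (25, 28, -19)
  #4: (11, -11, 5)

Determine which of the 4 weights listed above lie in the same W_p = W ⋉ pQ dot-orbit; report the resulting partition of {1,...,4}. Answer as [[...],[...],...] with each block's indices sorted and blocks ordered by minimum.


Dynkin diagram of C (from the 4 off-diagonal −1 entries): A_3.

λ_j+ρ reflected into Ā_19 (⟨·,θ^∨⟩≤19); 3-tuples as given:

  1: (8, 6, 4) · 2: (8, 6, 4) · 3: (10, 7, 1) · 4: (8, 6, 4)

Linkage partition of the 4 weights (2 classes, p=19):

[[1, 2, 4], [3]]


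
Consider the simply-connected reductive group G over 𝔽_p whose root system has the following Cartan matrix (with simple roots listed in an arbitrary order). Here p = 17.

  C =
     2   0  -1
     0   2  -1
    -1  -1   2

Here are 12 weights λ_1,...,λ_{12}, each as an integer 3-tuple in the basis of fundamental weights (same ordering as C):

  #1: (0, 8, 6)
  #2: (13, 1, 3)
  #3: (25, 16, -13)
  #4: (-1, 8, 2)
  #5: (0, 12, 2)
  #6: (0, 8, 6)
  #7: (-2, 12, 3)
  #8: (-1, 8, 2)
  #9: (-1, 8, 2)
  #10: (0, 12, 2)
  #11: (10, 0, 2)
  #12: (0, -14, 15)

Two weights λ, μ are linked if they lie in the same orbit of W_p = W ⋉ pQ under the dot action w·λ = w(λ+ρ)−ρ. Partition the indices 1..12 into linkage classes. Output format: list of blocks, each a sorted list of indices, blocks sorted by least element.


Dynkin diagram of C (from the 4 off-diagonal −1 entries): A_3.

W_17-reps of the 12 weights in Ā_17 (same 3-coord order as C):

  [1] (1, 9, 7)
  [2] (11, 1, 3)
  [3] (0, 9, 3)
  [4] (0, 9, 3)
  [5] (1, 13, 3)
  [6] (1, 9, 7)
  [7] (1, 13, 3)
  [8] (0, 9, 3)
  [9] (0, 9, 3)
  [10] (1, 13, 3)
  [11] (11, 1, 3)
  [12] (1, 13, 3)

The 12 indices split into 4 linkage classes (same alcove rep ⇔ same W_17-dot-orbit):

[[1, 6], [2, 11], [3, 4, 8, 9], [5, 7, 10, 12]]


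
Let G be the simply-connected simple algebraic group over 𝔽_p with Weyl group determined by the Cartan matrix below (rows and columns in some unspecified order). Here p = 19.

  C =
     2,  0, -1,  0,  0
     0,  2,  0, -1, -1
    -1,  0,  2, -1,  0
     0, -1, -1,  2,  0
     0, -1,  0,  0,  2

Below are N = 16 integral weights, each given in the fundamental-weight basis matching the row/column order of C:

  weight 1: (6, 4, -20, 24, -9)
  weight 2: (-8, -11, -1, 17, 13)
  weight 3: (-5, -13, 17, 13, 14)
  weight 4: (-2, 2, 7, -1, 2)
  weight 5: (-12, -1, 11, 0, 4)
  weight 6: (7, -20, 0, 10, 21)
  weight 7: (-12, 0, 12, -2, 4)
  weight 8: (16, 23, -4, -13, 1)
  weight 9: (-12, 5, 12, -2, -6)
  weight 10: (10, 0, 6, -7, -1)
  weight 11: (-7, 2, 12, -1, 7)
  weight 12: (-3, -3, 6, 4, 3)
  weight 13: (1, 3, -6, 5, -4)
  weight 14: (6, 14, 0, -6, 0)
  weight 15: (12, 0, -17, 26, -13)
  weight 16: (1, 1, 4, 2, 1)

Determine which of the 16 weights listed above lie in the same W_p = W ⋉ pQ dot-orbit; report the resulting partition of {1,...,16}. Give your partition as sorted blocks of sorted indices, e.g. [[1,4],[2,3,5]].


Dynkin diagram of C (from the 8 off-diagonal −1 entries): A_5.

Folding the 16 weights λ_j+ρ into Ā_19 (reps in the given 5-coord order):

  λ_1 → (1, 3, 7, 0, 3);  λ_2 → (3, 10, 4, 1, 1);  λ_3 → (3, 1, 2, 1, 3);  λ_4 → (1, 3, 7, 0, 3);  λ_5 → (11, 0, 1, 1, 5);  λ_6 → (3, 10, 4, 1, 1);  λ_7 → (11, 0, 1, 1, 5);  λ_8 → (2, 2, 5, 3, 2);  λ_9 → (11, 0, 1, 1, 5);  λ_10 → (11, 0, 1, 1, 5);  λ_11 → (1, 3, 7, 0, 3);  λ_12 → (2, 2, 5, 3, 2);  λ_13 → (3, 1, 2, 1, 3);  λ_14 → (3, 10, 4, 1, 1);  λ_15 → (1, 3, 7, 0, 3);  λ_16 → (2, 2, 5, 3, 2)

These 16 weights hit 5 W_19-dot-orbits; sizes (4, 3, 2, 4, 3):

[[1, 4, 11, 15], [2, 6, 14], [3, 13], [5, 7, 9, 10], [8, 12, 16]]


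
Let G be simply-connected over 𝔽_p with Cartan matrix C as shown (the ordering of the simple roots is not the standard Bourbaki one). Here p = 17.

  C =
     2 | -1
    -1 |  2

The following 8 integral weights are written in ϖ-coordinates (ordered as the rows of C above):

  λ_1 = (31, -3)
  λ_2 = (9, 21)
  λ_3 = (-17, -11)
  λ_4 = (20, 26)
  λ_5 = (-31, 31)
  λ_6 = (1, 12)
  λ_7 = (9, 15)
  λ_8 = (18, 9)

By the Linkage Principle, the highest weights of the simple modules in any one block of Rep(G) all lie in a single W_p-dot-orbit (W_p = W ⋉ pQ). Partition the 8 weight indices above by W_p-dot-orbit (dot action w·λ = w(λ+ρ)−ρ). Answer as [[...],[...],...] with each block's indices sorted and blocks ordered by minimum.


Root system A_2: the 2×2 matrix C matches after relabeling.

Ā_17 reps of the 8 weights (A_2, coords as presented):

  [1] (2, 13)
  [2] (5, 2)
  [3] (1, 7)
  [4] (4, 10)
  [5] (2, 13)
  [6] (2, 13)
  [7] (1, 7)
  [8] (5, 2)

These 8 weights hit 4 W_17-dot-orbits; sizes (3, 2, 2, 1):

[[1, 5, 6], [2, 8], [3, 7], [4]]


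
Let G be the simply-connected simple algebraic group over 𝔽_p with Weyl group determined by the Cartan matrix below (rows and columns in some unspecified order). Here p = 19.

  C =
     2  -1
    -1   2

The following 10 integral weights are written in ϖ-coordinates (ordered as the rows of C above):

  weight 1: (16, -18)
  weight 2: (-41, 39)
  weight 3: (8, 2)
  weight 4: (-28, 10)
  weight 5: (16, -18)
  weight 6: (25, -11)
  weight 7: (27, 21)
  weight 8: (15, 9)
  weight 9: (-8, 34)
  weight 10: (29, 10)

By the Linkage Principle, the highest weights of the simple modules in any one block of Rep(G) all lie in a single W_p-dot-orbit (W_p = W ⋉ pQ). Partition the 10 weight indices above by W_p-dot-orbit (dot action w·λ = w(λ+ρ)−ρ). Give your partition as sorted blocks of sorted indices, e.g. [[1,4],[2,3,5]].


Root system A_2: the 2×2 matrix C matches after relabeling.

Ā_19 reps of the 10 weights (A_2, coords as presented):

  [1] (0, 17);  [2] (0, 17);  [3] (9, 3);  [4] (3, 8);  [5] (0, 17);  [6] (9, 3);  [7] (9, 3);  [8] (9, 3);  [9] (9, 3);  [10] (3, 8)

3 distinct reps among the 10 weights ⇒ 3 W_19-linkage classes:

[[1, 2, 5], [3, 6, 7, 8, 9], [4, 10]]


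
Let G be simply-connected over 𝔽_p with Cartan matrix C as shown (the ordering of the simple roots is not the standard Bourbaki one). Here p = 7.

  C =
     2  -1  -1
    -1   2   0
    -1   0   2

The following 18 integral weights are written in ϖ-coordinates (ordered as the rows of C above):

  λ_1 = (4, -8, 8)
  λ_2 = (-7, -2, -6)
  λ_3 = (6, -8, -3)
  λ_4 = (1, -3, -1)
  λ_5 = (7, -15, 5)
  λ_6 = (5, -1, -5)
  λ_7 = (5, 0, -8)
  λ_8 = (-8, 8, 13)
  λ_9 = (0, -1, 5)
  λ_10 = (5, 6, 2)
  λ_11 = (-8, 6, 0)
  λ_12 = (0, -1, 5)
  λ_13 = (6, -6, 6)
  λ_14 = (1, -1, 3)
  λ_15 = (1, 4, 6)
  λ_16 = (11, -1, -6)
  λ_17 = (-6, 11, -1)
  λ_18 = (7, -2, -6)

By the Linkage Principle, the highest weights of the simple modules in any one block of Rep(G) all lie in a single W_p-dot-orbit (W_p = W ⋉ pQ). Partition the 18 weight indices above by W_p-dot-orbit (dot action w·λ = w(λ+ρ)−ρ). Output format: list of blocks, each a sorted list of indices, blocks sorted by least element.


C ↔ A_3 under row/col permutation; |W(A_3)| = 24.

λ_j+ρ reflected into Ā_7 (⟨·,θ^∨⟩≤7); 3-tuples as given:

  [1] (0, 2, 0) · [2] (2, 0, 4) · [3] (2, 5, 0) · [4] (0, 2, 0) · [5] (1, 0, 6) · [6] (2, 0, 4) · [7] (1, 0, 6) · [8] (2, 5, 0) · [9] (1, 0, 6) · [10] (2, 0, 4) · [11] (1, 0, 6) · [12] (1, 0, 6) · [13] (0, 2, 0) · [14] (2, 0, 4) · [15] (0, 2, 0) · [16] (2, 5, 0) · [17] (0, 2, 0) · [18] (2, 0, 4)

Partition of {1..18} into 4 W_7-dot-orbits:

[[1, 4, 13, 15, 17], [2, 6, 10, 14, 18], [3, 8, 16], [5, 7, 9, 11, 12]]


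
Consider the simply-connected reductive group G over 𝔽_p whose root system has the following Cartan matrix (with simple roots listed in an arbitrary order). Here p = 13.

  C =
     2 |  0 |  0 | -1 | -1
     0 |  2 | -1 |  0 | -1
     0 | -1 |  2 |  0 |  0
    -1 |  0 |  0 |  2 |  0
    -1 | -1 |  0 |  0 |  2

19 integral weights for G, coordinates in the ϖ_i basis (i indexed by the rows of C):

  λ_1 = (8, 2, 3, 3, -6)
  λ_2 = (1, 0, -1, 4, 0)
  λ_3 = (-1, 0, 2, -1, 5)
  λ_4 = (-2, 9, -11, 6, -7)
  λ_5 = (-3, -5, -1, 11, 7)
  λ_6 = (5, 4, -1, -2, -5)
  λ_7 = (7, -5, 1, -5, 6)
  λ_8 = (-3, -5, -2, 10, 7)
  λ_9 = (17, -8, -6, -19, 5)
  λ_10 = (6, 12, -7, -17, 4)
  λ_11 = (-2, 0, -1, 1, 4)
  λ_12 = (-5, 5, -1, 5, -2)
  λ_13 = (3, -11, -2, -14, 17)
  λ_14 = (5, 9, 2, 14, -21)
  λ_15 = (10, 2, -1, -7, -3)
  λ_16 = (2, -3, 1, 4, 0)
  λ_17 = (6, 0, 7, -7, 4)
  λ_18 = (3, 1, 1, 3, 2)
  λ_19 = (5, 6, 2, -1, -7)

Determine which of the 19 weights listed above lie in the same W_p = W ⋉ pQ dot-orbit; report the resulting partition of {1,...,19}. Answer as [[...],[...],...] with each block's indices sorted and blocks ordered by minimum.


A_5 Cartan matrix, 5 simple roots permuted; ρ=(1,1,1,1,1).

Folding the 19 weights λ_j+ρ into Ā_13 (reps in the given 5-coord order):

    λ_1 → (4, 2, 0, 2, 3)
    λ_2 → (2, 1, 0, 5, 1)
    λ_3 → (0, 1, 3, 0, 6)
    λ_4 → (0, 1, 3, 0, 6)
    λ_5 → (2, 1, 0, 5, 1)
    λ_6 → (1, 1, 0, 1, 4)
    λ_7 → (4, 2, 0, 2, 3)
    λ_8 → (2, 1, 0, 5, 1)
    λ_9 → (1, 1, 0, 1, 4)
    λ_10 → (0, 3, 3, 5, 1)
    λ_11 → (1, 1, 0, 1, 4)
    λ_12 → (1, 1, 0, 1, 4)
    λ_13 → (2, 1, 0, 5, 1)
    λ_14 → (3, 1, 0, 6, 2)
    λ_15 → (3, 1, 0, 6, 2)
    λ_16 → (2, 1, 0, 5, 1)
    λ_17 → (1, 1, 0, 1, 4)
    λ_18 → (4, 2, 0, 2, 3)
    λ_19 → (0, 1, 3, 0, 6)

Linkage partition of the 19 weights (6 classes, p=13):

[[1, 7, 18], [2, 5, 8, 13, 16], [3, 4, 19], [6, 9, 11, 12, 17], [10], [14, 15]]


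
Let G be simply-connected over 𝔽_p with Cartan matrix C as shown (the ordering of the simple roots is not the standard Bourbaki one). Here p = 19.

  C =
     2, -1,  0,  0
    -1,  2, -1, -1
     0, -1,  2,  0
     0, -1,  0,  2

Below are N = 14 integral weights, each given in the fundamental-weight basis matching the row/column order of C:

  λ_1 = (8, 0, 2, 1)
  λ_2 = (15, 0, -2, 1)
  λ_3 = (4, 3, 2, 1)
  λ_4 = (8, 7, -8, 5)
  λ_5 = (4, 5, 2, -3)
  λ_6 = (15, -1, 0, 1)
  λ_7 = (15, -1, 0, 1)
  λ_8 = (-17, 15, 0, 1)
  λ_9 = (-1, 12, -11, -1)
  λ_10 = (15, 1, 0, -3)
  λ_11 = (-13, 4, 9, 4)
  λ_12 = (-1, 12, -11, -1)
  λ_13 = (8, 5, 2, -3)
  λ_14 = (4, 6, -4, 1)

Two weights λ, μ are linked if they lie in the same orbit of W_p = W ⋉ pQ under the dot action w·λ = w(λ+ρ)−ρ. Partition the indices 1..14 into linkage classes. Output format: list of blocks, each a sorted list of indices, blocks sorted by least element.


Type D_4, rank 4, |W|=192; reorder rows/cols to standard.

λ_j+ρ reflected into Ā_19 (⟨·,θ^∨⟩≤19); 4-tuples as given:

  λ_1 → (9, 1, 3, 2)
  λ_2 → (16, 0, 1, 2)
  λ_3 → (5, 4, 3, 2)
  λ_4 → (5, 4, 3, 2)
  λ_5 → (5, 4, 3, 2)
  λ_6 → (16, 0, 1, 2)
  λ_7 → (16, 0, 1, 2)
  λ_8 → (16, 0, 1, 2)
  λ_9 → (0, 3, 10, 0)
  λ_10 → (16, 0, 1, 2)
  λ_11 → (5, 4, 3, 2)
  λ_12 → (0, 3, 10, 0)
  λ_13 → (9, 1, 3, 2)
  λ_14 → (5, 4, 3, 2)

The 14 indices split into 4 linkage classes (same alcove rep ⇔ same W_19-dot-orbit):

[[1, 13], [2, 6, 7, 8, 10], [3, 4, 5, 11, 14], [9, 12]]


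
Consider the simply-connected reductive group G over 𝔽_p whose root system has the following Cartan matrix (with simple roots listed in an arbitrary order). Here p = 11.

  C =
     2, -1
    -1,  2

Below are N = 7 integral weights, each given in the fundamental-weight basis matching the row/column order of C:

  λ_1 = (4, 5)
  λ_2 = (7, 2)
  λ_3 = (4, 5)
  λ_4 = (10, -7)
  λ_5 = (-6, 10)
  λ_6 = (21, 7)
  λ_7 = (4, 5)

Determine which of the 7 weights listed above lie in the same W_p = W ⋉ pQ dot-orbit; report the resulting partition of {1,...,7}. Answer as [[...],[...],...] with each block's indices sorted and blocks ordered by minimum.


Dynkin diagram of C (from the 2 off-diagonal −1 entries): A_2.

Each λ_j+ρ reduced to Ā_11; 2-tuples below use C's row order:

    [1] (5, 6)
    [2] (8, 3)
    [3] (5, 6)
    [4] (5, 6)
    [5] (5, 6)
    [6] (8, 3)
    [7] (5, 6)

Grouping the 7 weights by Ā_11-representative: 2 linkage classes.

[[1, 3, 4, 5, 7], [2, 6]]


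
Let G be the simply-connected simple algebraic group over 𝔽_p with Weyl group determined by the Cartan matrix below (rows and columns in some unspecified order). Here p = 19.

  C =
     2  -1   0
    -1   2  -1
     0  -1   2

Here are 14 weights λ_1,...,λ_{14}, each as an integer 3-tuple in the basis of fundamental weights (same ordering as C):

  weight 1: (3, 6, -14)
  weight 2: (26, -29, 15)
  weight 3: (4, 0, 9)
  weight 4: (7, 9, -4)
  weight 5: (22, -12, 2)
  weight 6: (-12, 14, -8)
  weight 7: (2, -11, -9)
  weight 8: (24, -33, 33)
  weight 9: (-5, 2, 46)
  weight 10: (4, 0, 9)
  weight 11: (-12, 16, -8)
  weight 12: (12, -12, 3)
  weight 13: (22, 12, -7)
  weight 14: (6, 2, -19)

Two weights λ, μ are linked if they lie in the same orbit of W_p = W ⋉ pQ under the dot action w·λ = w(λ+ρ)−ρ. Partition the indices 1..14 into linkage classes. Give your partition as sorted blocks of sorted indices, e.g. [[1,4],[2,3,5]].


C ↔ A_3 under row/col permutation; |W(A_3)| = 24.

Alcove-folded reps (p=19, 14 weights, presented ϖ-order):

  [1] (2, 4, 7)
  [2] (8, 7, 3)
  [3] (5, 1, 10)
  [4] (8, 7, 3)
  [5] (8, 3, 4)
  [6] (8, 3, 4)
  [7] (8, 7, 3)
  [8] (2, 4, 7)
  [9] (8, 7, 3)
  [10] (5, 1, 10)
  [11] (10, 1, 6)
  [12] (2, 4, 7)
  [13] (2, 4, 7)
  [14] (8, 7, 3)

Grouping the 14 weights by Ā_19-representative: 5 linkage classes.

[[1, 8, 12, 13], [2, 4, 7, 9, 14], [3, 10], [5, 6], [11]]


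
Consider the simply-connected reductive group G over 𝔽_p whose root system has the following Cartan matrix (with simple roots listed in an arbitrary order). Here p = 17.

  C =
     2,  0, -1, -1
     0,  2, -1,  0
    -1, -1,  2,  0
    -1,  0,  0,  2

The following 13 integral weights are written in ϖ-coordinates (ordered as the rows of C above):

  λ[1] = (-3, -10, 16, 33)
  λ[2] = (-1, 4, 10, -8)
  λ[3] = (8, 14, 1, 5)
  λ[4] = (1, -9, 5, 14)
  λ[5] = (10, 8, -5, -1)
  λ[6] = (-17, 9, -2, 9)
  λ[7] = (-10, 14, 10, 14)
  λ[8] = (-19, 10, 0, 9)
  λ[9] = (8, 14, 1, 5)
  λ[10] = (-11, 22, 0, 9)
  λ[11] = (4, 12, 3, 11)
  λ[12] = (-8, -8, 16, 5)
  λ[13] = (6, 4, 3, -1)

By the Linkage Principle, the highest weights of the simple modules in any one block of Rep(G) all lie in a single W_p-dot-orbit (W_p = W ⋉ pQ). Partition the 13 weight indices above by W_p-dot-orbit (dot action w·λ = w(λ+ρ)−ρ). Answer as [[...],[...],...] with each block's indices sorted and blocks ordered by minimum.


Cartan matrix: type A_4 (|W|=120); un-permuting the 4 rows.

Alcove-folded reps (p=17, 13 weights, presented ϖ-order):

    1: (0, 0, 2, 9)
    2: (7, 5, 4, 0)
    3: (0, 0, 2, 9)
    4: (0, 0, 2, 9)
    5: (7, 5, 4, 0)
    6: (6, 7, 3, 1)
    7: (0, 0, 2, 9)
    8: (7, 5, 4, 0)
    9: (0, 0, 2, 9)
    10: (6, 7, 3, 1)
    11: (0, 4, 0, 5)
    12: (6, 7, 3, 1)
    13: (7, 5, 4, 0)

Linkage partition of the 13 weights (4 classes, p=17):

[[1, 3, 4, 7, 9], [2, 5, 8, 13], [6, 10, 12], [11]]


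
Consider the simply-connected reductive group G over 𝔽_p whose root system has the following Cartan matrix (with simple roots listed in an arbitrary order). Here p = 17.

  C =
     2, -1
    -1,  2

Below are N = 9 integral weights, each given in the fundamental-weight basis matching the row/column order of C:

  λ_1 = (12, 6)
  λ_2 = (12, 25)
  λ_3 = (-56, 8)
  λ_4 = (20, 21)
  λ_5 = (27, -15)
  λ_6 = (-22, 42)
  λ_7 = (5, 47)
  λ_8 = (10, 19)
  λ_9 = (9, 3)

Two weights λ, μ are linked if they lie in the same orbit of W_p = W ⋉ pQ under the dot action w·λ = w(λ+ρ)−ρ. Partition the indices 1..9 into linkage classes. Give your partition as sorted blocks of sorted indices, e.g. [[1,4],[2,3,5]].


Type A_2, rank 2, |W|=6; reorder rows/cols to standard.

Alcove-folded reps (p=17, 9 weights, presented ϖ-order):

  1: (10, 4);  2: (4, 5);  3: (4, 5);  4: (4, 5);  5: (3, 3);  6: (4, 5);  7: (3, 3);  8: (3, 3);  9: (10, 4)

Partition of {1..9} into 3 W_17-dot-orbits:

[[1, 9], [2, 3, 4, 6], [5, 7, 8]]


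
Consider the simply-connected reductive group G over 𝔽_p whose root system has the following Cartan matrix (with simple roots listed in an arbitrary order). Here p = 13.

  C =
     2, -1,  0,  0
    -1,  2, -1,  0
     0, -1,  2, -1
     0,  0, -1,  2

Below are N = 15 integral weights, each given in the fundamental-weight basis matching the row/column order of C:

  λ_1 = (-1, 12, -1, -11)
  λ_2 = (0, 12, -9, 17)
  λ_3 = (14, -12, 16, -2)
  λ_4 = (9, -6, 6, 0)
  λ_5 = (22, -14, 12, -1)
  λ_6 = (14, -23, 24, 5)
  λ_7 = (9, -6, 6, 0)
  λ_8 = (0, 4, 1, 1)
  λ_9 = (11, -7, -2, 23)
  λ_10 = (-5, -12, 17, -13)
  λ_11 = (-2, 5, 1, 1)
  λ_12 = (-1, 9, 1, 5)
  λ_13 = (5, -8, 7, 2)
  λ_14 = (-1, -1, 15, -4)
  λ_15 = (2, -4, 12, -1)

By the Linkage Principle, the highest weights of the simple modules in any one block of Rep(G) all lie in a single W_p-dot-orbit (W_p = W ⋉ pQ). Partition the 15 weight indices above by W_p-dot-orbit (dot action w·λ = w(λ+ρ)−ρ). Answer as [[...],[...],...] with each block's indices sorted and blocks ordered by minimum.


Cartan matrix: type A_4 (|W|=120); un-permuting the 4 rows.

Ā_13 reps of the 15 weights (A_4, coords as presented):

  λ_1+ρ ↦ (0, 3, 10, 0);  λ_2+ρ ↦ (5, 5, 2, 1);  λ_3+ρ ↦ (1, 5, 2, 2);  λ_4+ρ ↦ (5, 5, 2, 1);  λ_5+ρ ↦ (0, 3, 10, 0);  λ_6+ρ ↦ (1, 5, 2, 2);  λ_7+ρ ↦ (5, 5, 2, 1);  λ_8+ρ ↦ (1, 5, 2, 2);  λ_9+ρ ↦ (1, 6, 1, 3);  λ_10+ρ ↦ (1, 5, 2, 2);  λ_11+ρ ↦ (1, 5, 2, 2);  λ_12+ρ ↦ (5, 5, 2, 1);  λ_13+ρ ↦ (1, 6, 1, 3);  λ_14+ρ ↦ (0, 3, 10, 0);  λ_15+ρ ↦ (0, 3, 10, 0)

Grouping the 15 weights by Ā_13-representative: 4 linkage classes.

[[1, 5, 14, 15], [2, 4, 7, 12], [3, 6, 8, 10, 11], [9, 13]]


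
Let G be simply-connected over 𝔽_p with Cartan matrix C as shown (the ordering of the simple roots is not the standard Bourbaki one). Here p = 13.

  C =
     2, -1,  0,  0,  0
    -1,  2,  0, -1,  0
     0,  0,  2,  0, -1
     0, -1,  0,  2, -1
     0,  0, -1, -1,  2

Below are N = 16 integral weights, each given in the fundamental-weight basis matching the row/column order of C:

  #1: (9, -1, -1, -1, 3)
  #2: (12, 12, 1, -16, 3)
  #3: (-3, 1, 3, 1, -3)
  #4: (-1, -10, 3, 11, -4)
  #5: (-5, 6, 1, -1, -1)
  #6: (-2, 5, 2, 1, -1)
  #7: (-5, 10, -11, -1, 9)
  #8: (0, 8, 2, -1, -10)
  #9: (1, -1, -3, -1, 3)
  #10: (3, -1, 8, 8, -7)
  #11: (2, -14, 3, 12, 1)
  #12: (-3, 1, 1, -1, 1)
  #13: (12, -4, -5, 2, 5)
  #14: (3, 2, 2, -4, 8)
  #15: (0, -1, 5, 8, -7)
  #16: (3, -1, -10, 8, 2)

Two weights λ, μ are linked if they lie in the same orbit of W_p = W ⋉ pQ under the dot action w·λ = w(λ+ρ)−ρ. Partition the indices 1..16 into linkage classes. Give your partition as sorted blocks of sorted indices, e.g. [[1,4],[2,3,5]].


Dynkin diagram of C (from the 8 off-diagonal −1 entries): A_5.

Each λ_j+ρ reduced to Ā_13; 5-tuples below use C's row order:

  1: (9, 0, 1, 0, 3);  2: (2, 0, 2, 0, 2);  3: (2, 0, 2, 0, 2);  4: (9, 0, 1, 0, 3);  5: (4, 3, 2, 0, 0);  6: (1, 5, 3, 2, 0);  7: (4, 3, 2, 0, 0);  8: (1, 0, 0, 3, 6);  9: (2, 0, 2, 0, 2);  10: (1, 0, 0, 3, 6);  11: (4, 3, 2, 0, 0);  12: (2, 0, 2, 0, 2);  13: (4, 3, 2, 0, 0);  14: (1, 0, 0, 3, 6);  15: (1, 0, 0, 3, 6);  16: (1, 0, 0, 3, 6)

Partition of {1..16} into 5 W_13-dot-orbits:

[[1, 4], [2, 3, 9, 12], [5, 7, 11, 13], [6], [8, 10, 14, 15, 16]]


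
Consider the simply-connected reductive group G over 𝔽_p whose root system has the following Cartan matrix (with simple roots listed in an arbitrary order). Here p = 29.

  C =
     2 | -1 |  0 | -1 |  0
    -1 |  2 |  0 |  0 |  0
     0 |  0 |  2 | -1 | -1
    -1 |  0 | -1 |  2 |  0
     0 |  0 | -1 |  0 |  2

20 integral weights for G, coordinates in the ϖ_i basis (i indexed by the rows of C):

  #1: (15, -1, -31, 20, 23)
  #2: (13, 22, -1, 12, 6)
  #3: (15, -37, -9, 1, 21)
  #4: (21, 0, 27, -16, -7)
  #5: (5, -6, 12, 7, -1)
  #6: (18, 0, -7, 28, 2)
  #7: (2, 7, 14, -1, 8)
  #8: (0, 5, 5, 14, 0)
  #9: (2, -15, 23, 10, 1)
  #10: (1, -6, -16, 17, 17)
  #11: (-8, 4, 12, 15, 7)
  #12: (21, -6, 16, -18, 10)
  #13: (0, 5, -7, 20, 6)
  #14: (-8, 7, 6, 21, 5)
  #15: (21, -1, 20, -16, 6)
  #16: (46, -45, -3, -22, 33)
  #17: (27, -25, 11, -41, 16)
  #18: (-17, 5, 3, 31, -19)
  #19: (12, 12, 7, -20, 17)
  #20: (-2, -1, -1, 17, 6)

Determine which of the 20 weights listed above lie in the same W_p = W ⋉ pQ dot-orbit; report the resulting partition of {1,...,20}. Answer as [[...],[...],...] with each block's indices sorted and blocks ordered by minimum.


Root system A_5: the 5×5 matrix C matches after relabeling.

Ā_29 reps of the 20 weights (A_5, coords as presented):

  λ_1+ρ ↦ (1, 5, 13, 8, 0);  λ_2+ρ ↦ (1, 5, 13, 8, 0);  λ_3+ρ ↦ (6, 3, 11, 2, 3);  λ_4+ρ ↦ (1, 6, 6, 15, 1);  λ_5+ρ ↦ (1, 5, 13, 8, 0);  λ_6+ρ ↦ (0, 3, 1, 9, 13);  λ_7+ρ ↦ (3, 2, 15, 0, 3);  λ_8+ρ ↦ (1, 6, 6, 15, 1);  λ_9+ρ ↦ (3, 2, 15, 0, 3);  λ_10+ρ ↦ (3, 2, 15, 0, 3);  λ_11+ρ ↦ (1, 5, 13, 8, 0);  λ_12+ρ ↦ (0, 1, 0, 17, 7);  λ_13+ρ ↦ (1, 6, 6, 15, 1);  λ_14+ρ ↦ (1, 6, 6, 15, 1);  λ_15+ρ ↦ (1, 6, 6, 15, 1);  λ_16+ρ ↦ (3, 2, 15, 0, 3);  λ_17+ρ ↦ (0, 1, 0, 17, 7);  λ_18+ρ ↦ (6, 3, 11, 2, 3);  λ_19+ρ ↦ (6, 3, 11, 2, 3);  λ_20+ρ ↦ (0, 1, 0, 17, 7)

These 20 weights hit 6 W_29-dot-orbits; sizes (4, 3, 5, 1, 4, 3):

[[1, 2, 5, 11], [3, 18, 19], [4, 8, 13, 14, 15], [6], [7, 9, 10, 16], [12, 17, 20]]


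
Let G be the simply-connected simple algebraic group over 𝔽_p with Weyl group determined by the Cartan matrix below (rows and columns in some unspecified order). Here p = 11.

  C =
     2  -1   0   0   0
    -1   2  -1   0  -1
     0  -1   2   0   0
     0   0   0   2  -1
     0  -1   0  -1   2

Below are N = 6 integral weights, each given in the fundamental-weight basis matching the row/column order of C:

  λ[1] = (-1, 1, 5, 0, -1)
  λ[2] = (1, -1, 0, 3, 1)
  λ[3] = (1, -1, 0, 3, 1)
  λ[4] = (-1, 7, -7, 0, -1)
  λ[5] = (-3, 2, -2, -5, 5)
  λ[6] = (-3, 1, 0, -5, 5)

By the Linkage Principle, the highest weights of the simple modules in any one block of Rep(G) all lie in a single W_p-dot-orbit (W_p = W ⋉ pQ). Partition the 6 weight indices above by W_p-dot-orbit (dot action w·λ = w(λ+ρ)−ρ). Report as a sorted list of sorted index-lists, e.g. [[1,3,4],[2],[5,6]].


D_5 Cartan matrix, 5 simple roots permuted; ρ=(1,1,1,1,1).

Ā_11 reps of the 6 weights (D_5, coords as presented):

  λ_1+ρ ↦ (0, 2, 6, 1, 0) · λ_2+ρ ↦ (2, 0, 1, 4, 2) · λ_3+ρ ↦ (2, 0, 1, 4, 2) · λ_4+ρ ↦ (0, 2, 6, 1, 0) · λ_5+ρ ↦ (2, 0, 1, 4, 2) · λ_6+ρ ↦ (2, 0, 1, 4, 2)

The 6 indices split into 2 linkage classes (same alcove rep ⇔ same W_11-dot-orbit):

[[1, 4], [2, 3, 5, 6]]


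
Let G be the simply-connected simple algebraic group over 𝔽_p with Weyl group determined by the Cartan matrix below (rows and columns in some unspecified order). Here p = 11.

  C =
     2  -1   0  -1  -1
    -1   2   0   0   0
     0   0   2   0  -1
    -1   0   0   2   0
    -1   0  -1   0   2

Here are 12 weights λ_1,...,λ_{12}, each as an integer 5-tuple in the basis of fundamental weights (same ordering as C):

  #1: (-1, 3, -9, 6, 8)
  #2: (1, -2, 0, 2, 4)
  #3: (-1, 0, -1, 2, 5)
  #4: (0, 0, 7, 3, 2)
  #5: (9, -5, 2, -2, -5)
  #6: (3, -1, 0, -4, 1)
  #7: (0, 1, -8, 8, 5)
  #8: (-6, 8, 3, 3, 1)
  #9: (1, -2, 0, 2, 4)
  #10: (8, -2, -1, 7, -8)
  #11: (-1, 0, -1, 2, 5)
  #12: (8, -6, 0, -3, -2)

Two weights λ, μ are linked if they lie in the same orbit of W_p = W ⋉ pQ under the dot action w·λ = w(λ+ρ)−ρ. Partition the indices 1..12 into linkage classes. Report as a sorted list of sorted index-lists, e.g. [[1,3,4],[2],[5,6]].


C ↔ D_5 under row/col permutation; |W(D_5)| = 1920.

Ā_11 reps of the 12 weights (D_5, coords as presented):

  λ_1+ρ ↦ (1, 5, 0, 2, 1);  λ_2+ρ ↦ (0, 1, 0, 3, 1);  λ_3+ρ ↦ (0, 1, 0, 3, 1);  λ_4+ρ ↦ (1, 4, 1, 1, 0);  λ_5+ρ ↦ (1, 4, 1, 1, 0);  λ_6+ρ ↦ (1, 0, 1, 3, 2);  λ_7+ρ ↦ (1, 5, 0, 2, 1);  λ_8+ρ ↦ (1, 4, 1, 1, 0);  λ_9+ρ ↦ (0, 1, 0, 3, 1);  λ_10+ρ ↦ (1, 5, 0, 2, 1);  λ_11+ρ ↦ (0, 1, 0, 3, 1);  λ_12+ρ ↦ (1, 5, 0, 2, 1)

Grouping the 12 weights by Ā_11-representative: 4 linkage classes.

[[1, 7, 10, 12], [2, 3, 9, 11], [4, 5, 8], [6]]
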